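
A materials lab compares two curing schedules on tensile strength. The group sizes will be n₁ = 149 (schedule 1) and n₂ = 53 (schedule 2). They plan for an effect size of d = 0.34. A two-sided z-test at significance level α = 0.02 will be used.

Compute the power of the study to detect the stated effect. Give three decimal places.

Power ≈ 0.421

Noncentrality parameter: δ = d / √(1/n₁ + 1/n₂) = 0.34 / √(1/149 + 1/53) = 2.1259
Two-sided α = 0.02 → critical value z_{0.01} = 2.326.
Power = Φ(δ − 2.326) + Φ(−δ − 2.326) = Φ(-0.200) + Φ(-4.452) = 0.4205 + 0.0000 = 0.4206.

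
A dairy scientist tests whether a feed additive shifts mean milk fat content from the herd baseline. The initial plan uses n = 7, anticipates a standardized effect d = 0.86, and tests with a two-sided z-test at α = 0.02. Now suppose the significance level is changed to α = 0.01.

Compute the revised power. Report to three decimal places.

δ = d·√n = 0.86 × √7 = 2.2753 (unchanged). New critical value: z_{0.005} = 2.576.
Revised power = Φ(δ − 2.576) + Φ(−δ − 2.576) = Φ(-0.300) + Φ(-4.851) = 0.3819 + 0.0000 = 0.3819.

Power ≈ 0.382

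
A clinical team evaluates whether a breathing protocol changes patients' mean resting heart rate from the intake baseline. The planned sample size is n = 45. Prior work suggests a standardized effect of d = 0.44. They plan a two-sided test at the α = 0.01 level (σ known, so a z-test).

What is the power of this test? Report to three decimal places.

Power ≈ 0.646

Noncentrality parameter: δ = d·√n = 0.44 × √45 = 2.9516
Critical value for a two-sided test at α = 0.01: z_{α/2} = 2.576.
Power = Φ(δ − 2.576) + Φ(−δ − 2.576) = Φ(0.376) + Φ(-5.527) = 0.6465 + 0.0000 = 0.6465.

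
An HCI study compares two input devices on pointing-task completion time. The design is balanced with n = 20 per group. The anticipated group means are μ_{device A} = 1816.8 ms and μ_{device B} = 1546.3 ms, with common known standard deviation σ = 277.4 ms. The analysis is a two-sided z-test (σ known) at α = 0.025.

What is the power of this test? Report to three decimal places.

Power ≈ 0.800

Standardized effect: d = |μ_{device A} − μ_{device B}| / σ = |1816.8 − 1546.3| / 277.4 = 0.9751
Noncentrality parameter: δ = d·√(n/2) = 0.9751 × √(20/2) = 3.0836
Critical value for a two-sided test at α = 0.025: z_{α/2} = 2.241.
Power = Φ(δ − 2.241) + Φ(−δ − 2.241) = Φ(0.842) + Φ(-5.325) = 0.8002 + 0.0000 = 0.8002.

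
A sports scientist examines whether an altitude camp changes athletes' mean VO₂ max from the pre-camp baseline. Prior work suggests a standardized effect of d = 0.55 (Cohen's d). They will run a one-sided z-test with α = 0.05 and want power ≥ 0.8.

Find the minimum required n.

n = 21

Set Φ(δ − 1.645) = 0.8; then δ − 1.645 = Φ⁻¹(0.8) = 0.842, giving δ = 2.486.
δ = d·√n ⇒ n = (δ/d)² = (2.486 / 0.55)² = 20.44.
Round up to the next whole unit.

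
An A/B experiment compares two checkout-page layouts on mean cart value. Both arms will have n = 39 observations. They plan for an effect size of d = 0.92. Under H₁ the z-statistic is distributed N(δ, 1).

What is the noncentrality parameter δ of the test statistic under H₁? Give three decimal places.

The noncentrality parameter scales effect size by the design's sample-size factor: δ = d·√(n/2) = 0.92 × √(39/2) = 4.0626

δ ≈ 4.063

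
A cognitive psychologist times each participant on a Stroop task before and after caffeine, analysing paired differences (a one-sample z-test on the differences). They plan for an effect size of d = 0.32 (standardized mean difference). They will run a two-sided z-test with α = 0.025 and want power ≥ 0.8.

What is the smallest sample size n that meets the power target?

Set Φ(δ − 2.241) = 0.8; then δ − 2.241 = Φ⁻¹(0.8) = 0.842, giving δ = 3.083.
(The Φ(−δ − z_{α/2}) term is vanishingly small for δ > 0 and is dropped in the standard sample-size formula.)
δ = d·√n ⇒ n = (δ/d)² = (3.083 / 0.32)² = 92.82.
Rounding up, n = 93.

n = 93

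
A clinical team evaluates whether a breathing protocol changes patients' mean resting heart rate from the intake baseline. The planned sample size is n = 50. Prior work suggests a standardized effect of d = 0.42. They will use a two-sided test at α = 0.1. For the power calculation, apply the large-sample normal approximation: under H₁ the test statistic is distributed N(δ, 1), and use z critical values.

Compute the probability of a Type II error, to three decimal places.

Noncentrality parameter: λ = d·√n = 0.42 × √50 = 2.9698
Critical value for a two-sided test at α = 0.1: z_{α/2} = 1.645.
Power = Φ(λ − 1.645) + Φ(−λ − 1.645) = Φ(1.325) + Φ(-4.615) = 0.9074 + 0.0000 = 0.9074.
Type II error: β = 1 − power = 1 − 0.9074 = 0.0926.

β ≈ 0.093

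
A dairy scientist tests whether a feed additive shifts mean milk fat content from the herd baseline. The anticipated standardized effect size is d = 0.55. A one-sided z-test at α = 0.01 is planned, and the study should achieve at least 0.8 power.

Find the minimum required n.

For power 0.8 need Φ(δ − z_{0.01}) = 0.8, so δ = z_{0.01} + z_{0.20} = 2.326 + 0.842 = 3.168.
δ = d·√n ⇒ n = (δ/d)² = (3.168 / 0.55)² = 33.18.
Rounding up, n = 34.

n = 34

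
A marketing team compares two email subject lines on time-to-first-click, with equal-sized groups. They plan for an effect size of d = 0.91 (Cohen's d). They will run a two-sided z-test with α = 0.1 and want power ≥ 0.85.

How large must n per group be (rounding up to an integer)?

Set Φ(δ − 1.645) = 0.85; then δ − 1.645 = Φ⁻¹(0.85) = 1.036, giving δ = 2.681.
(The Φ(−δ − z_{α/2}) term is vanishingly small for δ > 0 and is dropped in the standard sample-size formula.)
δ = d·√(n/2) ⇒ n = 2(δ/d)² = 2 × (2.681 / 0.91)² = 17.36.
Rounding up, n = 18 per group.

n = 18 per group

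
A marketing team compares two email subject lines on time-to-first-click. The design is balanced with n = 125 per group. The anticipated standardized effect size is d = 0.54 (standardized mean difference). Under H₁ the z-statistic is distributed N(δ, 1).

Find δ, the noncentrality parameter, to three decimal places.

δ ≈ 4.269

δ = d·√(n/2) = 0.54 × √(125/2) = 4.2691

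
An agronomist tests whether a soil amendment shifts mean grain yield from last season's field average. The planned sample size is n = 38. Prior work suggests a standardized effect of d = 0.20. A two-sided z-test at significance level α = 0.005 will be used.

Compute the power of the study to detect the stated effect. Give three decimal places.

Power ≈ 0.058

Noncentrality parameter: δ = d·√n = 0.20 × √38 = 1.2329
Critical value for a two-sided test at α = 0.005: z_{α/2} = 2.807.
Power = Φ(δ − 2.807) + Φ(−δ − 2.807) = Φ(-1.574) + Φ(-4.040) = 0.0577 + 0.0000 = 0.0578.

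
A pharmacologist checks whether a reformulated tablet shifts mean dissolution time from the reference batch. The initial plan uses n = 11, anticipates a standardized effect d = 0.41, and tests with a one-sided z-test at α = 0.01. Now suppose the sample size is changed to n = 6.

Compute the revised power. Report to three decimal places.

Power ≈ 0.093

With n = 6: δ = d·√n = 0.41 × √6 = 1.0043. Critical value z_{0.01} = 2.326.
Revised power = Φ(δ − 2.326) = Φ(-1.322) = 0.0931.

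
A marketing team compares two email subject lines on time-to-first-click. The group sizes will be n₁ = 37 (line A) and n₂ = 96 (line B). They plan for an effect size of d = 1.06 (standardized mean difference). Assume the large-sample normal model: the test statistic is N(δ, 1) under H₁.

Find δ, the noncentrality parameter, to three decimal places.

δ ≈ 5.478

δ = d / √(1/n₁ + 1/n₂) = 1.06 / √(1/37 + 1/96) = 5.4779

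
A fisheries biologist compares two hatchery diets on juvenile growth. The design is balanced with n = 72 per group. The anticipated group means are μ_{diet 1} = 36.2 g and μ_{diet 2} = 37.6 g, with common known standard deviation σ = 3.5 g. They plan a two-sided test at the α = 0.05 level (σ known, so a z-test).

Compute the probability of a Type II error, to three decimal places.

Standardized effect: d = |μ_{diet 1} − μ_{diet 2}| / σ = |36.2 − 37.6| / 3.5 = 0.4000
Noncentrality parameter: δ = d·√(n/2) = 0.4000 × √(72/2) = 2.4000
Critical value for a two-sided test at α = 0.05: z_{α/2} = 1.960.
Power = Φ(δ − 1.960) + Φ(−δ − 1.960) = Φ(0.440) + Φ(-4.360) = 0.6700 + 0.0000 = 0.6701.
Type II error: β = 1 − power = 1 − 0.6701 = 0.3299.

β ≈ 0.330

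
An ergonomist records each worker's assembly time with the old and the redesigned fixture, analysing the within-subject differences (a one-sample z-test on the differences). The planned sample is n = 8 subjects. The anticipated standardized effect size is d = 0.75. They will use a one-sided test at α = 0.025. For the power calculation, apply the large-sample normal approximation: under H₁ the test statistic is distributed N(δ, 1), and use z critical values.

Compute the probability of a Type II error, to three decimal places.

Noncentrality parameter: δ = d·√n = 0.75 × √8 = 2.1213
Critical value for a one-sided test at α = 0.025: z_α = 1.960.
Power = P(Z > 1.960 − δ) = Φ(0.161) = 0.5641.
Type II error: β = 1 − power = 1 − 0.5641 = 0.4359.

β ≈ 0.436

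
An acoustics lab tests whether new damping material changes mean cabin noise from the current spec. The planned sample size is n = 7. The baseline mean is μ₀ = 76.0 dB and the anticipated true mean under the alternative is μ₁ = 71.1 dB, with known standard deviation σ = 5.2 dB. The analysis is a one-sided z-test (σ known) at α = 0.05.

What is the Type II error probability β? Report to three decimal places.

β ≈ 0.198

Standardized effect: d = |μ₁ − μ₀| / σ = |71.1 − 76.0| / 5.2 = 0.9423
Noncentrality parameter: δ = d·√n = 0.9423 × √7 = 2.4931
Critical value for a one-sided test at α = 0.05: z_α = 1.645.
Power = P(Z > 1.645 − δ) = Φ(0.848) = 0.8019.
Type II error: β = 1 − power = 1 − 0.8019 = 0.1981.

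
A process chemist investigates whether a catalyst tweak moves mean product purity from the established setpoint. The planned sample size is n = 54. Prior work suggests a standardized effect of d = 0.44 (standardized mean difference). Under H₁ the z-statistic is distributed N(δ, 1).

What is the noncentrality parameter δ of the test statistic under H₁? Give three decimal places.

δ ≈ 3.233

δ = d·√n = 0.44 × √54 = 3.2333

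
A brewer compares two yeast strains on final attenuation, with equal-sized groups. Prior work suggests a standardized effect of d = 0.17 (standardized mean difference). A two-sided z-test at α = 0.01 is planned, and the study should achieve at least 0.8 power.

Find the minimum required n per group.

Set Φ(δ − 2.576) = 0.8; then δ − 2.576 = Φ⁻¹(0.8) = 0.842, giving δ = 3.417.
(Ignoring the negligible lower-tail rejection probability gives the usual closed-form inversion.)
δ = d·√(n/2) ⇒ n = 2(δ/d)² = 2 × (3.417 / 0.17)² = 808.23.
Round up to the next whole unit.

n = 809 per group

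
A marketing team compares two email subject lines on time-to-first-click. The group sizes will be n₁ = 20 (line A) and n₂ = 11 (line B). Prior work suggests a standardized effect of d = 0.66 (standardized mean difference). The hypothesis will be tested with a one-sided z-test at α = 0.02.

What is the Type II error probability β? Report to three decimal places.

β ≈ 0.616

Noncentrality parameter: λ = d / √(1/n₁ + 1/n₂) = 0.66 / √(1/20 + 1/11) = 1.7582
Critical value for a one-sided test at α = 0.02: z_α = 2.054.
Power = P(Z > 2.054 − λ) = Φ(-0.296) = 0.3838.
Type II error: β = 1 − power = 1 − 0.3838 = 0.6162.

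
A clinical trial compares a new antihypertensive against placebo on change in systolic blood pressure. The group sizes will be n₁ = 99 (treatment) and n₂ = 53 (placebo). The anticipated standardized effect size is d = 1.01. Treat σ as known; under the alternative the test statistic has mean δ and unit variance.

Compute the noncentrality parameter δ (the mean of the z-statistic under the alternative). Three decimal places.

The noncentrality parameter scales effect size by the design's sample-size factor: δ = d / √(1/n₁ + 1/n₂) = 1.01 / √(1/99 + 1/53) = 5.9341

δ ≈ 5.934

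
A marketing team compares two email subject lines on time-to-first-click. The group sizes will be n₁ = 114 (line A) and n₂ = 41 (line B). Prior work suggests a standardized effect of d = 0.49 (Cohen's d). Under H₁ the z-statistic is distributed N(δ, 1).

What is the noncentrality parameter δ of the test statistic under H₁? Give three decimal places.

δ ≈ 2.691

The noncentrality parameter scales effect size by the design's sample-size factor: δ = d / √(1/n₁ + 1/n₂) = 0.49 / √(1/114 + 1/41) = 2.6908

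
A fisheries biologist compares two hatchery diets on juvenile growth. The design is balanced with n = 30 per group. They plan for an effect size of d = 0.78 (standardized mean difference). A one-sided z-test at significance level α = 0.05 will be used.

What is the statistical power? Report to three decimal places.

Power ≈ 0.916

Noncentrality parameter: δ = d·√(n/2) = 0.78 × √(30/2) = 3.0209
Critical value for a one-sided test at α = 0.05: z_α = 1.645.
Power = P(Z > 1.645 − δ) = Φ(1.376) = 0.9156.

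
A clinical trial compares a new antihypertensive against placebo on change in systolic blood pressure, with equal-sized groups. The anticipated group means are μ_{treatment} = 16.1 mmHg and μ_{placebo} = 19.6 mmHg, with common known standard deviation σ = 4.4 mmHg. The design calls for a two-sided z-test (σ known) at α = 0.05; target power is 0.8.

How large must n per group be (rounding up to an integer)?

n = 25 per group

Standardized effect: d = |μ_{treatment} − μ_{placebo}| / σ = |16.1 − 19.6| / 4.4 = 0.7955
For power 0.8 need Φ(δ − z_{0.025}) = 0.8, so δ = z_{0.025} + z_{0.20} = 1.960 + 0.842 = 2.802.
(The Φ(−δ − z_{α/2}) term is vanishingly small for δ > 0 and is dropped in the standard sample-size formula.)
δ = d·√(n/2) ⇒ n = 2(δ/d)² = 2 × (2.802 / 0.7955)² = 24.81.
Rounding up, n = 25 per group.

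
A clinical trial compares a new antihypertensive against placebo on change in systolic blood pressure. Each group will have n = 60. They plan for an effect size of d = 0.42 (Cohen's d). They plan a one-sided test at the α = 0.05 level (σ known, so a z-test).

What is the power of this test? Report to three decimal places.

Noncentrality parameter: δ = d·√(n/2) = 0.42 × √(60/2) = 2.3004
One-sided α = 0.05 → critical value z_{0.05} = 1.645.
Power = P(Z > 1.645 − δ) = Φ(0.656) = 0.7440.

Power ≈ 0.744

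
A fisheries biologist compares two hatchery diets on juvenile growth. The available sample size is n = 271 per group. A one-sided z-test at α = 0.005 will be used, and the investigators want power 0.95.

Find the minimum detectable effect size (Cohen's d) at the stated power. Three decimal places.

Required noncentrality: δ = z_{0.005} + z_{0.05} = 2.576 + 1.645 = 4.221.
δ = d·√(n/2) ⇒ d = δ/√(n/2) = 4.221/√(271/2) = 0.3626.

d ≈ 0.363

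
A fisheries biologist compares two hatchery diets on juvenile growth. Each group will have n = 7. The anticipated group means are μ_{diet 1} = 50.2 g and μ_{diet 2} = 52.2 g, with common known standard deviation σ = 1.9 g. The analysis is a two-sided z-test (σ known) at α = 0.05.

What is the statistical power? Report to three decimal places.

Standardized effect: d = |μ_{diet 1} − μ_{diet 2}| / σ = |50.2 − 52.2| / 1.9 = 1.0526
Noncentrality parameter: δ = d·√(n/2) = 1.0526 × √(7/2) = 1.9693
Critical value for a two-sided test at α = 0.05: z_{α/2} = 1.960.
Power = Φ(δ − 1.960) + Φ(−δ − 1.960) = Φ(0.009) + Φ(-3.929) = 0.5037 + 0.0000 = 0.5038.

Power ≈ 0.504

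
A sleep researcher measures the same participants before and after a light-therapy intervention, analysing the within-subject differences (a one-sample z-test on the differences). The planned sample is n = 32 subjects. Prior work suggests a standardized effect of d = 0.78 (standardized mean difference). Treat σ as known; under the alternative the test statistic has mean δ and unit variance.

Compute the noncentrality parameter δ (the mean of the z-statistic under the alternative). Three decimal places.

δ = d·√n = 0.78 × √32 = 4.4123

δ ≈ 4.412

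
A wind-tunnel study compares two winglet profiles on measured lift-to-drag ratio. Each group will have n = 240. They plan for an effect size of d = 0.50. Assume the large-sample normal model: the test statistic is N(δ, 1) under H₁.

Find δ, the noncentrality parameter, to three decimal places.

The noncentrality parameter scales effect size by the design's sample-size factor: δ = d·√(n/2) = 0.50 × √(240/2) = 5.4772

δ ≈ 5.477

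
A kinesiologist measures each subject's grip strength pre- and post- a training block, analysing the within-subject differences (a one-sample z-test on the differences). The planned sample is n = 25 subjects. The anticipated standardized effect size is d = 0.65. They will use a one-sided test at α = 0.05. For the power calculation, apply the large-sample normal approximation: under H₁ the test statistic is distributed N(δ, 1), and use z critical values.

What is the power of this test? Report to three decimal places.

Noncentrality parameter: δ = d·√n = 0.65 × √25 = 3.2500
One-sided α = 0.05 → critical value z_{0.05} = 1.645.
Power = Φ(δ − 1.645) = Φ(1.605) = 0.9458.

Power ≈ 0.946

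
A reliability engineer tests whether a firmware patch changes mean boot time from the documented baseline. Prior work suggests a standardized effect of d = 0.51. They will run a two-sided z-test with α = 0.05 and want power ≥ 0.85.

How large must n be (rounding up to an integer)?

n = 35

For power 0.85 need Φ(δ − z_{0.025}) = 0.85, so δ = z_{0.025} + z_{0.15} = 1.960 + 1.036 = 2.996.
(The Φ(−δ − z_{α/2}) term is vanishingly small for δ > 0 and is dropped in the standard sample-size formula.)
δ = d·√n ⇒ n = (δ/d)² = (2.996 / 0.51)² = 34.52.
Round up to the next whole unit.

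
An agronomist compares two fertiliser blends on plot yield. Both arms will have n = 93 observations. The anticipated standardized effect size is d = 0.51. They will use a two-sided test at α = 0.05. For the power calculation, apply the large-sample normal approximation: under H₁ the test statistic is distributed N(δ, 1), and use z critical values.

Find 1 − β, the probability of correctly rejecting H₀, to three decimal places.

Noncentrality parameter: δ = d·√(n/2) = 0.51 × √(93/2) = 3.4777
Critical value for a two-sided test at α = 0.05: z_{α/2} = 1.960.
Power = Φ(δ − 1.960) + Φ(−δ − 1.960) = Φ(1.518) + Φ(-5.438) = 0.9355 + 0.0000 = 0.9355.

Power ≈ 0.935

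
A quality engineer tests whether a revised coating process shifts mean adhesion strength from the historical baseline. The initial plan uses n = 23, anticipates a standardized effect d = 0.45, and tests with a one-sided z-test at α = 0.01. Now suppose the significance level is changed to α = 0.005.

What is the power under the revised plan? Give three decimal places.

δ = d·√n = 0.45 × √23 = 2.1581 (unchanged). New critical value: z_{0.005} = 2.576.
Revised power = P(Z > 2.576 − δ) = Φ(-0.418) = 0.3381.

Power ≈ 0.338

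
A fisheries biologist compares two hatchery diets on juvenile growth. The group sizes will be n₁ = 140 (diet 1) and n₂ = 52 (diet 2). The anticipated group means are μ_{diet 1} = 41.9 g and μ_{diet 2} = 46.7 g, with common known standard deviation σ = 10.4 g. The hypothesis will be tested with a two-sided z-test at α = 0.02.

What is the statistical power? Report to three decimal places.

Power ≈ 0.697

Standardized effect: d = |μ_{diet 1} − μ_{diet 2}| / σ = |41.9 − 46.7| / 10.4 = 0.4615
Noncentrality parameter: λ = d / √(1/n₁ + 1/n₂) = 0.4615 / √(1/140 + 1/52) = 2.8420
Two-sided α = 0.02 → critical value z_{0.01} = 2.326.
Power = Φ(λ − 2.326) + Φ(−λ − 2.326) = Φ(0.516) + Φ(-5.168) = 0.6969 + 0.0000 = 0.6969.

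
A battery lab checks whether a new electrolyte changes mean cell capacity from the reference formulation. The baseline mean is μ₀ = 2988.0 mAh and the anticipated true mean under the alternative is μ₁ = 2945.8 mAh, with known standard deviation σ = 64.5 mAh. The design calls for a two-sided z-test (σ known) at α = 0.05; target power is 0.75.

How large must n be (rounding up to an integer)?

Standardized effect: d = |μ₁ − μ₀| / σ = |2945.8 − 2988.0| / 64.5 = 0.6543
Set Φ(δ − 1.960) = 0.75; then δ − 1.960 = Φ⁻¹(0.75) = 0.674, giving δ = 2.634.
(The Φ(−δ − z_{α/2}) term is vanishingly small for δ > 0 and is dropped in the standard sample-size formula.)
δ = d·√n ⇒ n = (δ/d)² = (2.634 / 0.6543)² = 16.21.
Rounding up, n = 17.

n = 17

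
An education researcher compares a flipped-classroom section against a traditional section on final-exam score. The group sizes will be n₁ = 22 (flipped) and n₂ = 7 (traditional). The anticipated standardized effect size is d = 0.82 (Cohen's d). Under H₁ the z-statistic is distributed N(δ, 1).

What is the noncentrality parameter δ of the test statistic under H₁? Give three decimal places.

δ ≈ 1.890

δ = d / √(1/n₁ + 1/n₂) = 0.82 / √(1/22 + 1/7) = 1.8896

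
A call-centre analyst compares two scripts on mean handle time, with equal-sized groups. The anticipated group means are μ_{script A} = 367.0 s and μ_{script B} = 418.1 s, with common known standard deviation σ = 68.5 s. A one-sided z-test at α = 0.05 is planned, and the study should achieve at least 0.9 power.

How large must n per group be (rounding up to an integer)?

Standardized effect: d = |μ_{script A} − μ_{script B}| / σ = |367.0 − 418.1| / 68.5 = 0.7460
For power 0.9 need Φ(δ − z_{0.05}) = 0.9, so δ = z_{0.05} + z_{0.10} = 1.645 + 1.282 = 2.926.
δ = d·√(n/2) ⇒ n = 2(δ/d)² = 2 × (2.926 / 0.7460)² = 30.78.
Round up to the next whole unit.

n = 31 per group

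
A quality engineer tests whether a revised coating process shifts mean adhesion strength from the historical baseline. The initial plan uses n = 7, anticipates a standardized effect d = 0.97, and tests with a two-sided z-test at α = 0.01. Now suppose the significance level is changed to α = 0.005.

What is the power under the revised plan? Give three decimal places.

Power ≈ 0.405

δ = d·√n = 0.97 × √7 = 2.5664 (unchanged). New critical value: z_{0.0025} = 2.807.
Revised power = Φ(δ − 2.807) + Φ(−δ − 2.807) = Φ(-0.241) + Φ(-5.373) = 0.4049 + 0.0000 = 0.4049.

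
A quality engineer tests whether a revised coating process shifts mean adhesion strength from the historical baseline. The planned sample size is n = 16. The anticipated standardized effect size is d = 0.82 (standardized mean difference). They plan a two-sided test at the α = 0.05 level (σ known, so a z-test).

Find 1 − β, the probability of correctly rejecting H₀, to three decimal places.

Noncentrality parameter: δ = d·√n = 0.82 × √16 = 3.2800
Critical value for a two-sided test at α = 0.05: z_{α/2} = 1.960.
Power = Φ(δ − 1.960) + Φ(−δ − 1.960) = Φ(1.320) + Φ(-5.240) = 0.9066 + 0.0000 = 0.9066.

Power ≈ 0.907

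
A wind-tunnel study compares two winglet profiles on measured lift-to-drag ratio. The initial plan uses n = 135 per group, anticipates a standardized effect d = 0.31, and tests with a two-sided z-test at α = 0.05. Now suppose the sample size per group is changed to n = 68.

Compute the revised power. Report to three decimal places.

With n = 68 per group: δ = d·√(n/2) = 0.31 × √(68/2) = 1.8076. Critical value z_{0.025} = 1.960.
Revised power = Φ(δ − 1.960) + Φ(−δ − 1.960) = Φ(-0.152) + Φ(-3.768) = 0.4394 + 0.0001 = 0.4395.

Power ≈ 0.440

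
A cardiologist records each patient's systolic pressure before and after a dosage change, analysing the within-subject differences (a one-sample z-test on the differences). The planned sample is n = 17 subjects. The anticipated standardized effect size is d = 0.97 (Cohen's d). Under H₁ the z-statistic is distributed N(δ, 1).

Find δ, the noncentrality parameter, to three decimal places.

δ ≈ 3.999

The noncentrality parameter scales effect size by the design's sample-size factor: δ = d·√n = 0.97 × √17 = 3.9994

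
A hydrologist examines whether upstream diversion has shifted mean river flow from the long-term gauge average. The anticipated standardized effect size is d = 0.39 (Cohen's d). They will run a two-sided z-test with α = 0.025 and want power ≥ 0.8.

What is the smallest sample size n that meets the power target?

n = 63

For power 0.8 need Φ(δ − z_{0.0125}) = 0.8, so δ = z_{0.0125} + z_{0.20} = 2.241 + 0.842 = 3.083.
(The Φ(−δ − z_{α/2}) term is vanishingly small for δ > 0 and is dropped in the standard sample-size formula.)
δ = d·√n ⇒ n = (δ/d)² = (3.083 / 0.39)² = 62.49.
Rounding up, n = 63.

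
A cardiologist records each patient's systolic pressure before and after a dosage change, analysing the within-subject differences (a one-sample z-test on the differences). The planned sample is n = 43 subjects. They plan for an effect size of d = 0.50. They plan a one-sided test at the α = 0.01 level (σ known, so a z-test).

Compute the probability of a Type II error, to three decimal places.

Noncentrality parameter: δ = d·√n = 0.50 × √43 = 3.2787
Critical value for a one-sided test at α = 0.01: z_α = 2.326.
Power = Φ(δ − 2.326) = Φ(0.952) = 0.8295.
Type II error: β = 1 − power = 1 − 0.8295 = 0.1705.

β ≈ 0.170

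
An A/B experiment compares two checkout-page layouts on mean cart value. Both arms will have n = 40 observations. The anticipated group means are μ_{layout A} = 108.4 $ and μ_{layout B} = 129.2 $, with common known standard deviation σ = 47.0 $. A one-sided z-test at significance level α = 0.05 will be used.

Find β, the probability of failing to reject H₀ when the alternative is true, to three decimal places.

β ≈ 0.369

Standardized effect: d = |μ_{layout A} − μ_{layout B}| / σ = |108.4 − 129.2| / 47.0 = 0.4426
Noncentrality parameter: δ = d·√(n/2) = 0.4426 × √(40/2) = 1.9792
Critical value for a one-sided test at α = 0.05: z_α = 1.645.
Power = P(Z > 1.645 − δ) = Φ(0.334) = 0.6309.
Type II error: β = 1 − power = 1 − 0.6309 = 0.3691.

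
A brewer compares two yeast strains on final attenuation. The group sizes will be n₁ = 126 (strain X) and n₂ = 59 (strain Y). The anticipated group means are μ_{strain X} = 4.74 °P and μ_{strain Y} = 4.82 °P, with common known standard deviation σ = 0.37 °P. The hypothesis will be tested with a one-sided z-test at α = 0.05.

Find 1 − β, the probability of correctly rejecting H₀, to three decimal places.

Standardized effect: d = |μ_{strain X} − μ_{strain Y}| / σ = |4.74 − 4.82| / 0.37 = 0.2162
Noncentrality parameter: δ = d / √(1/n₁ + 1/n₂) = 0.2162 / √(1/126 + 1/59) = 1.3706
One-sided α = 0.05 → critical value z_{0.05} = 1.645.
Power = P(Z > 1.645 − δ) = Φ(-0.274) = 0.3919.

Power ≈ 0.392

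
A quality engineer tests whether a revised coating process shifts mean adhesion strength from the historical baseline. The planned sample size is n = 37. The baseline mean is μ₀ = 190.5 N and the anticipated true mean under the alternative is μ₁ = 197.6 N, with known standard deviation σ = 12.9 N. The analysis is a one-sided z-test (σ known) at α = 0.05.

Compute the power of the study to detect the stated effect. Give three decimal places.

Standardized effect: d = |μ₁ − μ₀| / σ = |197.6 − 190.5| / 12.9 = 0.5504
Noncentrality parameter: λ = d·√n = 0.5504 × √37 = 3.3479
Critical value for a one-sided test at α = 0.05: z_α = 1.645.
Power = Φ(λ − 1.645) = Φ(1.703) = 0.9557.

Power ≈ 0.956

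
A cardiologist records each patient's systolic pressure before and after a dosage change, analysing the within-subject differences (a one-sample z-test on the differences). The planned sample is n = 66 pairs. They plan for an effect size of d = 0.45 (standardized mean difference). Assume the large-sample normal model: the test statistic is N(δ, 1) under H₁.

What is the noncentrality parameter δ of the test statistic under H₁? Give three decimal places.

δ ≈ 3.656

δ = d·√n = 0.45 × √66 = 3.6558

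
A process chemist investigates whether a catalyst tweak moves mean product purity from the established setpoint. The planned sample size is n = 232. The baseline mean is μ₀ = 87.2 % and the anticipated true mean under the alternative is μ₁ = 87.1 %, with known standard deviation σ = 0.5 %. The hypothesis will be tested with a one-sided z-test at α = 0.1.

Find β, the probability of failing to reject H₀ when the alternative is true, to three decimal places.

Standardized effect: d = |μ₁ − μ₀| / σ = |87.1 − 87.2| / 0.5 = 0.2000
Noncentrality parameter: δ = d·√n = 0.2000 × √232 = 3.0463
One-sided α = 0.1 → critical value z_{0.1} = 1.282.
Power = Φ(δ − 1.282) = Φ(1.765) = 0.9612.
Type II error: β = 1 − power = 1 − 0.9612 = 0.0388.

β ≈ 0.039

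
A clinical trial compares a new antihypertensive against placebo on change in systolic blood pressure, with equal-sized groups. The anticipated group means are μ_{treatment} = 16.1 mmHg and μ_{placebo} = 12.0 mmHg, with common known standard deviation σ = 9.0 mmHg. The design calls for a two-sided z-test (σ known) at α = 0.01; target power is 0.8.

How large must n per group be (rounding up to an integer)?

Standardized effect: d = |μ_{treatment} − μ_{placebo}| / σ = |16.1 − 12.0| / 9.0 = 0.4556
For power 0.8 need Φ(δ − z_{0.005}) = 0.8, so δ = z_{0.005} + z_{0.20} = 2.576 + 0.842 = 3.417.
(Ignoring the negligible lower-tail rejection probability gives the usual closed-form inversion.)
δ = d·√(n/2) ⇒ n = 2(δ/d)² = 2 × (3.417 / 0.4556)² = 112.55.
Rounding up, n = 113 per group.

n = 113 per group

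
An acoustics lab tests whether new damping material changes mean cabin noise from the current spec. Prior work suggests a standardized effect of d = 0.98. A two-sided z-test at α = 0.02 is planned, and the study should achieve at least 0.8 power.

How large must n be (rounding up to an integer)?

For power 0.8 need Φ(δ − z_{0.01}) = 0.8, so δ = z_{0.01} + z_{0.20} = 2.326 + 0.842 = 3.168.
(Ignoring the negligible lower-tail rejection probability gives the usual closed-form inversion.)
δ = d·√n ⇒ n = (δ/d)² = (3.168 / 0.98)² = 10.45.
Rounding up, n = 11.

n = 11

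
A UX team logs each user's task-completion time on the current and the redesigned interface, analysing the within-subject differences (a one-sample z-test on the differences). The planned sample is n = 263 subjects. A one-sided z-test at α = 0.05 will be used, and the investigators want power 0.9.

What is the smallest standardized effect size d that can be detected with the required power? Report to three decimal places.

Required noncentrality: δ = z_{0.05} + z_{0.10} = 1.645 + 1.282 = 2.926.
δ = d·√n ⇒ d = δ/√n = 2.926/√263 = 0.1804.

d ≈ 0.180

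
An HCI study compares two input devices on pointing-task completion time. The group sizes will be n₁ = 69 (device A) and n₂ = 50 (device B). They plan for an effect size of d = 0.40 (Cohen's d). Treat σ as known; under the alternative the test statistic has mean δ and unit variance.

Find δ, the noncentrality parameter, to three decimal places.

The noncentrality parameter scales effect size by the design's sample-size factor: δ = d / √(1/n₁ + 1/n₂) = 0.40 / √(1/69 + 1/50) = 2.1538

δ ≈ 2.154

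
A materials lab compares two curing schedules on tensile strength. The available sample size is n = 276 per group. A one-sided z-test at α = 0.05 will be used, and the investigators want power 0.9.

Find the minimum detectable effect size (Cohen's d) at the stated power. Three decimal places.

Need Φ(δ − 1.645) = 0.9, so δ = 1.645 + 1.282 = 2.926.
δ = d·√(n/2) ⇒ d = δ/√(n/2) = 2.926/√(276/2) = 0.2491.

d ≈ 0.249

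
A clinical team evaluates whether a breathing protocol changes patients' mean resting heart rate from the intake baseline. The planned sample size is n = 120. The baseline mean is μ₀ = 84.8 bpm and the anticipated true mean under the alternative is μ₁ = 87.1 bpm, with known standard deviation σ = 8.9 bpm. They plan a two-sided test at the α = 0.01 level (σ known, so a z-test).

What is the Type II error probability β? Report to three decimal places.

Standardized effect: d = |μ₁ − μ₀| / σ = |87.1 − 84.8| / 8.9 = 0.2584
Noncentrality parameter: δ = d·√n = 0.2584 × √120 = 2.8309
Critical value for a two-sided test at α = 0.01: z_{α/2} = 2.576.
Power = Φ(δ − 2.576) + Φ(−δ − 2.576) = Φ(0.255) + Φ(-5.407) = 0.6007 + 0.0000 = 0.6007.
Type II error: β = 1 − power = 1 − 0.6007 = 0.3993.

β ≈ 0.399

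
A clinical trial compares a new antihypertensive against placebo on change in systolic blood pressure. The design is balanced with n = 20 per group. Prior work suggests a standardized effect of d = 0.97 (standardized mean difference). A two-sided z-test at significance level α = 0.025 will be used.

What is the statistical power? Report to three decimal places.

Power ≈ 0.796

Noncentrality parameter: δ = d·√(n/2) = 0.97 × √(20/2) = 3.0674
Critical value for a two-sided test at α = 0.025: z_{α/2} = 2.241.
Power = Φ(δ − 2.241) + Φ(−δ − 2.241) = Φ(0.826) + Φ(-5.309) = 0.7956 + 0.0000 = 0.7956.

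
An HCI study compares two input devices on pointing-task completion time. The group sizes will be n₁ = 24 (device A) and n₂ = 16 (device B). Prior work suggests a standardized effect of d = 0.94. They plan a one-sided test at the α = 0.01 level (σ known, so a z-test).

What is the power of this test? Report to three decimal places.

Noncentrality parameter: δ = d / √(1/n₁ + 1/n₂) = 0.94 / √(1/24 + 1/16) = 2.9125
Critical value for a one-sided test at α = 0.01: z_α = 2.326.
Power = Φ(δ − 2.326) = Φ(0.586) = 0.7211.

Power ≈ 0.721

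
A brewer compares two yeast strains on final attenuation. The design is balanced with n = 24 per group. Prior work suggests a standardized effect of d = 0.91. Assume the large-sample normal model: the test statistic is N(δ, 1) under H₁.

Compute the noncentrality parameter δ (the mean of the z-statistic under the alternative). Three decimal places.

The noncentrality parameter scales effect size by the design's sample-size factor: δ = d·√(n/2) = 0.91 × √(24/2) = 3.1523

δ ≈ 3.152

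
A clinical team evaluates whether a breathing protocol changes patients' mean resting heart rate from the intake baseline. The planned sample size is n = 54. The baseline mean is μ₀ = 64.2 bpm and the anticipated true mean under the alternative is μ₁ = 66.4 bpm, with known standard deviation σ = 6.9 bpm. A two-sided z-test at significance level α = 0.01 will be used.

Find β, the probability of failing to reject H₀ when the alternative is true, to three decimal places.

Standardized effect: d = |μ₁ − μ₀| / σ = |66.4 − 64.2| / 6.9 = 0.3188
Noncentrality parameter: λ = d·√n = 0.3188 × √54 = 2.3430
Critical value for a two-sided test at α = 0.01: z_{α/2} = 2.576.
Power = Φ(λ − 2.576) + Φ(−λ − 2.576) = Φ(-0.233) + Φ(-4.919) = 0.4079 + 0.0000 = 0.4079.
Type II error: β = 1 − power = 1 − 0.4079 = 0.5921.

β ≈ 0.592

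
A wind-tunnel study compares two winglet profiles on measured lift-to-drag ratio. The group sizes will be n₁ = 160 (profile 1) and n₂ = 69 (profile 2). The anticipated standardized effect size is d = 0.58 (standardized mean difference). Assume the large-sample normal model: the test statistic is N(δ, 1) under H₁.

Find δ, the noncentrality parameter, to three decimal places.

δ ≈ 4.027

The noncentrality parameter scales effect size by the design's sample-size factor: δ = d / √(1/n₁ + 1/n₂) = 0.58 / √(1/160 + 1/69) = 4.0271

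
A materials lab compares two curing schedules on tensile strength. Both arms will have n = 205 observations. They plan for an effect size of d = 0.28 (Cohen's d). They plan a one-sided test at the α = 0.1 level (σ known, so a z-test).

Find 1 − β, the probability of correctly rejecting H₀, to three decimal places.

Noncentrality parameter: δ = d·√(n/2) = 0.28 × √(205/2) = 2.8348
One-sided α = 0.1 → critical value z_{0.1} = 1.282.
Power = Φ(δ − 1.282) = Φ(1.553) = 0.9398.

Power ≈ 0.940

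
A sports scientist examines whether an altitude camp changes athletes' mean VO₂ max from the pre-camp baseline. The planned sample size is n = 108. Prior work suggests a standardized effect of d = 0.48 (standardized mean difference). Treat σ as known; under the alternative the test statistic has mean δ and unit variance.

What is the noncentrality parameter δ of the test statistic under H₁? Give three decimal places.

δ ≈ 4.988

The noncentrality parameter scales effect size by the design's sample-size factor: δ = d·√n = 0.48 × √108 = 4.9883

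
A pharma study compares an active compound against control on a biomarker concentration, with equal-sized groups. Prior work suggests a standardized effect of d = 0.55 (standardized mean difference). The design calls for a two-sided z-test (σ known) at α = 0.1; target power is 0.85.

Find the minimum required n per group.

Set Φ(δ − 1.645) = 0.85; then δ − 1.645 = Φ⁻¹(0.85) = 1.036, giving δ = 2.681.
(For δ > 0 the lower-tail rejection region contributes negligibly to power, so the one-term inversion is standard.)
δ = d·√(n/2) ⇒ n = 2(δ/d)² = 2 × (2.681 / 0.55)² = 47.53.
Rounding up, n = 48 per group.

n = 48 per group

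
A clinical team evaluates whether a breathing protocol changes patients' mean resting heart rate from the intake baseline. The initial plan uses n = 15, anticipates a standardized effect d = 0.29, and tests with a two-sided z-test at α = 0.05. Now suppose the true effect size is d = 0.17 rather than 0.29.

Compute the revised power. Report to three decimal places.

With d = 0.17: δ = d·√n = 0.17 × √15 = 0.6584. Critical value z_{0.025} = 1.960.
Revised power = Φ(δ − 1.960) + Φ(−δ − 1.960) = Φ(-1.302) + Φ(-2.618) = 0.0965 + 0.0044 = 0.1010.

Power ≈ 0.101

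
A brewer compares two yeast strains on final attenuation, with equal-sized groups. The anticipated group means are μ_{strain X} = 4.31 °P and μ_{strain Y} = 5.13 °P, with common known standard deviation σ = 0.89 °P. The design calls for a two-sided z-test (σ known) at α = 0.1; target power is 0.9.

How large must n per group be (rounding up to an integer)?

Standardized effect: d = |μ_{strain X} − μ_{strain Y}| / σ = |4.31 − 5.13| / 0.89 = 0.9213
For power 0.9 need Φ(δ − z_{0.05}) = 0.9, so δ = z_{0.05} + z_{0.10} = 1.645 + 1.282 = 2.926.
(Ignoring the negligible lower-tail rejection probability gives the usual closed-form inversion.)
δ = d·√(n/2) ⇒ n = 2(δ/d)² = 2 × (2.926 / 0.9213)² = 20.18.
Rounding up, n = 21 per group.

n = 21 per group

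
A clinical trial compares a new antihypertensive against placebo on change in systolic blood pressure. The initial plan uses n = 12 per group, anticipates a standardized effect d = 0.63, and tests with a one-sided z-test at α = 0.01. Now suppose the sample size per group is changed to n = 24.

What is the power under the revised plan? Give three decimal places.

Power ≈ 0.443

With n = 24 per group: δ = d·√(n/2) = 0.63 × √(24/2) = 2.1824. Critical value z_{0.01} = 2.326.
Revised power = P(Z > 2.326 − δ) = Φ(-0.144) = 0.4428.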